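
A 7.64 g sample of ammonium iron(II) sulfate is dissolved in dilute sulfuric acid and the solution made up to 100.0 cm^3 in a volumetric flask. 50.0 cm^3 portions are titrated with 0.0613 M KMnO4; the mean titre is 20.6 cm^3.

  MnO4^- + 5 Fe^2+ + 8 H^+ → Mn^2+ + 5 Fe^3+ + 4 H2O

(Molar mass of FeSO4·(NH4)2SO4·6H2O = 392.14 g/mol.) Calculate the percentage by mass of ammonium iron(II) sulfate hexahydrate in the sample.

64.8 %

n(KMnO4) per titration = 0.0206 × 0.0613 = 1.26 × 10^-3 mol
From the 5:1 ratio, n(FeSO4·(NH4)2SO4·6H2O) in each aliquot = 5/1 × 1.26 × 10^-3 = 6.31 × 10^-3 mol
n(FeSO4·(NH4)2SO4·6H2O) in the whole flask = 6.31 × 10^-3 × 100.0/50.0 = 0.0126 mol
mass of FeSO4·(NH4)2SO4·6H2O = 0.0126 × 392.14 = 4.95 g
% FeSO4·(NH4)2SO4·6H2O = 4.95 / 7.64 × 100 = 64.8 %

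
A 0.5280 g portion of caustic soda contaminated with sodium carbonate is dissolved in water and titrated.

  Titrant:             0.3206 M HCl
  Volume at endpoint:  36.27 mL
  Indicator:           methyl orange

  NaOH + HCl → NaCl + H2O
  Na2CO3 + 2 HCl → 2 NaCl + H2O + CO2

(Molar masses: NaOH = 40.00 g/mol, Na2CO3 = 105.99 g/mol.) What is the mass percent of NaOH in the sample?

n(HCl) = 0.03627 × 0.3206 = 0.01163 mol
Let x = n(NaOH), y = n(Na2CO3).
Titrant: 1x + 2y = 0.01163;  mass: 40.00x + 105.99y = 0.5280
Solving, x = 6.790 × 10^-3 mol, y = 2.419 × 10^-3 mol
mass of NaOH = 6.790 × 10^-3 × 40.00 = 0.2716 g
% NaOH = 0.2716 / 0.5280 × 100 = 51.44 %

51.44 %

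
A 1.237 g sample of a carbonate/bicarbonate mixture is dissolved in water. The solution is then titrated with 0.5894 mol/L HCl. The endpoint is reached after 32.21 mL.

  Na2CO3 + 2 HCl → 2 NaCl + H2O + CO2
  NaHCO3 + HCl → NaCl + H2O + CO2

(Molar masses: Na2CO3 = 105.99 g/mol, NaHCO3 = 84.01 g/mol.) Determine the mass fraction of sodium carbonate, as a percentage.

n(HCl) = 0.03221 × 0.5894 = 0.01898 mol
Let x = n(Na2CO3), y = n(NaHCO3).
Titrant: 2x + 1y = 0.01898;  mass: 105.99x + 84.01y = 1.237
Solving, x = 5.770 × 10^-3 mol, y = 7.445 × 10^-3 mol
mass of Na2CO3 = 5.770 × 10^-3 × 105.99 = 0.6115 g
% Na2CO3 = 0.6115 / 1.237 × 100 = 49.44 %

49.44 %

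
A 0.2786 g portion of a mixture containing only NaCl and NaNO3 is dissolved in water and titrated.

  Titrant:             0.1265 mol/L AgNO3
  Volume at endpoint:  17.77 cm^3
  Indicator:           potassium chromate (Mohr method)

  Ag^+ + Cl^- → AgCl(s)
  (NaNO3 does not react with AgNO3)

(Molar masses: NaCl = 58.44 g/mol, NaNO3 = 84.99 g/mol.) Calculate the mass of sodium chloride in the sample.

n(AgNO3) = 0.01777 × 0.1265 = 2.248 × 10^-3 mol
Let x = n(NaCl), y = n(NaNO3).
Titrant: 1x = 2.248 × 10^-3;  mass: 58.44x + 84.99y = 0.2786
Solving, x = 2.248 × 10^-3 mol, y = 1.732 × 10^-3 mol
mass of NaCl = 2.248 × 10^-3 × 58.44 = 0.1314 g

0.1314 g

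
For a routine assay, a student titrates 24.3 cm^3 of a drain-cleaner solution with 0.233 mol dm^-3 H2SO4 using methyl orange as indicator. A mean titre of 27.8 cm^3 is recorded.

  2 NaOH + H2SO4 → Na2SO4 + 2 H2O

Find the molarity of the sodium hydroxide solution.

0.533 mol/L

n(H2SO4) = 0.0278 L × 0.233 mol/L = 6.48 × 10^-3 mol
From the 2:1 mole ratio, n(NaOH) = 2/1 × 6.48 × 10^-3 = 0.0130 mol
[NaOH] = 0.0130 mol / 0.0243 L = 0.533 mol/L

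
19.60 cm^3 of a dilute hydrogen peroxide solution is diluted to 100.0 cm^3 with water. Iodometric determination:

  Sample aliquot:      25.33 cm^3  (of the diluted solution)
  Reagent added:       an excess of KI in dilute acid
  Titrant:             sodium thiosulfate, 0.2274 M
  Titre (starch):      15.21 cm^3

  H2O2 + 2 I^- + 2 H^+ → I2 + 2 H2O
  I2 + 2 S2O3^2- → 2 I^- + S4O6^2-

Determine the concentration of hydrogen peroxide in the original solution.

n(S2O3^2-) = 0.01521 × 0.2274 = 3.459 × 10^-3 mol
n(I2) = n(S2O3^2-)/2 = 1.729 × 10^-3 mol
n(H2O2) in the aliquot = 1.729 × 10^-3 mol (1:1 ratio)
[H2O2]_dilute = 1.729 × 10^-3 / 0.02533 = 0.06827 mol/L
[H2O2]_original = 0.06827 × 100.0/19.60 = 0.3483 mol/L

0.3483 M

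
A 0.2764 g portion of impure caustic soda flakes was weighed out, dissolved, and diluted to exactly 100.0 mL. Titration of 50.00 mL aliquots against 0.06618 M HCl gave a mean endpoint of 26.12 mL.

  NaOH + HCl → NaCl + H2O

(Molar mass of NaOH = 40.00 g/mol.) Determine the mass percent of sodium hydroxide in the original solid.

50.03 %

n(HCl) per titration = 0.02612 × 0.06618 = 1.729 × 10^-3 mol
n(NaOH) in each aliquot = 1.729 × 10^-3 mol (1:1 ratio)
n(NaOH) in the whole flask = 1.729 × 10^-3 × 100.0/50.00 = 3.457 × 10^-3 mol
mass of NaOH = 3.457 × 10^-3 × 40.00 = 0.1383 g
% NaOH = 0.1383 / 0.2764 × 100 = 50.03 %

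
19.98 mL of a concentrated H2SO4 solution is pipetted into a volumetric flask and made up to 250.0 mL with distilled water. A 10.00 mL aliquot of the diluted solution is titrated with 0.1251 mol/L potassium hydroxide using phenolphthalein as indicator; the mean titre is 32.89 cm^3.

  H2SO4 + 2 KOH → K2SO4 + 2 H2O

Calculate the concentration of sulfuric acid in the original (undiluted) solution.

2.574 mol/L

n(KOH) = 0.03289 × 0.1251 = 4.115 × 10^-3 mol
From the 1:2 ratio, n(H2SO4) in the aliquot = 1/2 × 4.115 × 10^-3 = 2.057 × 10^-3 mol
[H2SO4]_dilute = 2.057 × 10^-3 / 0.01000 = 0.2057 mol/L
Dilution factor = 250.0 / 19.98 = 12.51
[H2SO4]_stock = 0.2057 × 12.51 = 2.574 mol/L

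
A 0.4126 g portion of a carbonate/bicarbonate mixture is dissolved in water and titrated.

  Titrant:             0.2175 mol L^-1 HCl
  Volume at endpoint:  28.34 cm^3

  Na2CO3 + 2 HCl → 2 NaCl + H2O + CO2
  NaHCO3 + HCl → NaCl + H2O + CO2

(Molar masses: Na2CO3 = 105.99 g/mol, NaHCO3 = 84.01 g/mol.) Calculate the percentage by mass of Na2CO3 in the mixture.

43.58 %

n(HCl) = 0.02834 × 0.2175 = 6.164 × 10^-3 mol
Let x = n(Na2CO3), y = n(NaHCO3).
Titrant: 2x + 1y = 6.164 × 10^-3;  mass: 105.99x + 84.01y = 0.4126
Solving, x = 1.696 × 10^-3 mol, y = 2.771 × 10^-3 mol
mass of Na2CO3 = 1.696 × 10^-3 × 105.99 = 0.1798 g
% Na2CO3 = 0.1798 / 0.4126 × 100 = 43.58 %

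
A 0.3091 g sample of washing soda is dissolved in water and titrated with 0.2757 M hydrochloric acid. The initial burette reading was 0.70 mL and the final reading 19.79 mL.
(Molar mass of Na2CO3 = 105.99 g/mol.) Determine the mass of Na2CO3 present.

Na2CO3 + 2 HCl → 2 NaCl + H2O + CO2
n(HCl) = 0.01909 L × 0.2757 mol/L = 5.263 × 10^-3 mol
From the 1:2 ratio, n(Na2CO3) = 1/2 × 5.263 × 10^-3 = 2.632 × 10^-3 mol
mass of Na2CO3 = 2.632 × 10^-3 × 105.99 g/mol = 0.2789 g

0.2789 g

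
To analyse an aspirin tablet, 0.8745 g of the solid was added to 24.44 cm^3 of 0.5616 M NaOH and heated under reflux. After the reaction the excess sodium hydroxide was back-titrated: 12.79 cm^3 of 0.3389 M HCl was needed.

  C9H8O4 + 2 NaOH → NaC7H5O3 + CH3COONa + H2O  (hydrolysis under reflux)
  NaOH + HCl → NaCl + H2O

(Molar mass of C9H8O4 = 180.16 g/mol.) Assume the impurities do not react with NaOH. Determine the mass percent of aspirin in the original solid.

96.73 %

n(NaOH) added = 0.02444 × 0.5616 = 0.01373 mol
n(HCl) used in back-titration = 0.01279 × 0.3389 = 4.335 × 10^-3 mol
n(NaOH) left over = 4.335 × 10^-3 mol (1:1 ratio)
n(NaOH) consumed by analyte = 0.01373 − 4.335 × 10^-3 = 9.391 × 10^-3 mol
From the 1:2 ratio, n(C9H8O4) = 1/2 × 9.391 × 10^-3 = 4.695 × 10^-3 mol
mass of C9H8O4 = 4.695 × 10^-3 × 180.16 = 0.8459 g
% C9H8O4 = 0.8459 / 0.8745 × 100 = 96.73 %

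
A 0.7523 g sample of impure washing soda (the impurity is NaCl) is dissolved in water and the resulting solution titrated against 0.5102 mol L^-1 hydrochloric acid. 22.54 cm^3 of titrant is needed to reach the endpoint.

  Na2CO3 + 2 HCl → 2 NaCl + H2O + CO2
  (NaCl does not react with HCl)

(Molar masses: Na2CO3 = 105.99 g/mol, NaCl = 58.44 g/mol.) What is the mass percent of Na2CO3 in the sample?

81.01 %

n(HCl) = 0.02254 × 0.5102 = 0.01150 mol
Let x = n(Na2CO3), y = n(NaCl).
Titrant: 2x = 0.01150;  mass: 105.99x + 58.44y = 0.7523
Solving, x = 5.750 × 10^-3 mol, y = 2.445 × 10^-3 mol
mass of Na2CO3 = 5.750 × 10^-3 × 105.99 = 0.6094 g
% Na2CO3 = 0.6094 / 0.7523 × 100 = 81.01 %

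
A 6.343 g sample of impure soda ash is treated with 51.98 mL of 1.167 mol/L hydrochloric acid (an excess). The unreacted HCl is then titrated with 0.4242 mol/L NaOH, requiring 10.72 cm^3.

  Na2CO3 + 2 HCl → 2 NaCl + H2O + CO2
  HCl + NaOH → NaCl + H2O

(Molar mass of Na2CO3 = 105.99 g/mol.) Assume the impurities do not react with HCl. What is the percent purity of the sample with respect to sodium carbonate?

n(HCl) added = 0.05198 × 1.167 = 0.06066 mol
n(NaOH) used in back-titration = 0.01072 × 0.4242 = 4.547 × 10^-3 mol
n(HCl) left over = 4.547 × 10^-3 mol (1:1 ratio)
n(HCl) consumed by analyte = 0.06066 − 4.547 × 10^-3 = 0.05611 mol
From the 1:2 ratio, n(Na2CO3) = 1/2 × 0.05611 = 0.02806 mol
mass of Na2CO3 = 0.02806 × 105.99 = 2.974 g
% Na2CO3 = 2.974 / 6.343 × 100 = 46.88 %

46.88 %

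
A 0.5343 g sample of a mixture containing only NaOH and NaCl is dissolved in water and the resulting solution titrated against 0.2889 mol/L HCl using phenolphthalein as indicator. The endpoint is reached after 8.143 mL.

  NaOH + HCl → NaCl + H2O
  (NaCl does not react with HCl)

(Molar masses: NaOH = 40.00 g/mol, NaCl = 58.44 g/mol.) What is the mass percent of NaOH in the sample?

n(HCl) = 0.008143 × 0.2889 = 2.353 × 10^-3 mol
Let x = n(NaOH), y = n(NaCl).
Titrant: 1x = 2.353 × 10^-3;  mass: 40.00x + 58.44y = 0.5343
Solving, x = 2.353 × 10^-3 mol, y = 7.533 × 10^-3 mol
mass of NaOH = 2.353 × 10^-3 × 40.00 = 0.09410 g
% NaOH = 0.09410 / 0.5343 × 100 = 17.61 %

17.61 %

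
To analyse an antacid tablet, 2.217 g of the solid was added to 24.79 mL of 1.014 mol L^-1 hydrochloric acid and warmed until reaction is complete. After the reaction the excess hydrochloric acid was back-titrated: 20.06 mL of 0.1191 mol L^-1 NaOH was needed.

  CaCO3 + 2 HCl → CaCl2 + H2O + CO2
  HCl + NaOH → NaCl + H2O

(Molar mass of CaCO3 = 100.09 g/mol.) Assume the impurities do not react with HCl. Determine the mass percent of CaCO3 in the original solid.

n(HCl) added = 0.02479 × 1.014 = 0.02514 mol
n(NaOH) used in back-titration = 0.02006 × 0.1191 = 2.389 × 10^-3 mol
n(HCl) left over = 2.389 × 10^-3 mol (1:1 ratio)
n(HCl) consumed by analyte = 0.02514 − 2.389 × 10^-3 = 0.02275 mol
From the 1:2 ratio, n(CaCO3) = 1/2 × 0.02275 = 0.01137 mol
mass of CaCO3 = 0.01137 × 100.09 = 1.138 g
% CaCO3 = 1.138 / 2.217 × 100 = 51.35 %

51.35 %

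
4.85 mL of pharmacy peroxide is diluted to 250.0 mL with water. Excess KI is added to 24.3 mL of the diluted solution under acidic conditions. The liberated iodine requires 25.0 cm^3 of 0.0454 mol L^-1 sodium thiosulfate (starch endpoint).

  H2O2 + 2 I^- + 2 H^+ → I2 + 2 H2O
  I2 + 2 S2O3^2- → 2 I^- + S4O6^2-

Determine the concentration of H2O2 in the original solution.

1.20 mol/L

n(S2O3^2-) = 0.0250 × 0.0454 = 1.14 × 10^-3 mol
n(I2) = n(S2O3^2-)/2 = 5.67 × 10^-4 mol
n(H2O2) in the aliquot = 5.67 × 10^-4 mol (1:1 ratio)
[H2O2]_dilute = 5.67 × 10^-4 / 0.0243 = 0.0234 mol/L
[H2O2]_original = 0.0234 × 250.0/4.85 = 1.20 mol/L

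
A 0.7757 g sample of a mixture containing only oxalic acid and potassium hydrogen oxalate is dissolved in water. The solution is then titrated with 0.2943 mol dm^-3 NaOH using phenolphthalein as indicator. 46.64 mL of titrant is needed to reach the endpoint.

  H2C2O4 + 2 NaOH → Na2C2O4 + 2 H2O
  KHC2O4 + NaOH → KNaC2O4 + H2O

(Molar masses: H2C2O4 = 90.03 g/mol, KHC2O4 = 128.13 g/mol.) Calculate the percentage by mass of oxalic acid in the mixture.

68.64 %

n(NaOH) = 0.04664 × 0.2943 = 0.01373 mol
Let x = n(H2C2O4), y = n(KHC2O4).
Titrant: 2x + 1y = 0.01373;  mass: 90.03x + 128.13y = 0.7757
Solving, x = 5.914 × 10^-3 mol, y = 1.899 × 10^-3 mol
mass of H2C2O4 = 5.914 × 10^-3 × 90.03 = 0.5324 g
% H2C2O4 = 0.5324 / 0.7757 × 100 = 68.64 %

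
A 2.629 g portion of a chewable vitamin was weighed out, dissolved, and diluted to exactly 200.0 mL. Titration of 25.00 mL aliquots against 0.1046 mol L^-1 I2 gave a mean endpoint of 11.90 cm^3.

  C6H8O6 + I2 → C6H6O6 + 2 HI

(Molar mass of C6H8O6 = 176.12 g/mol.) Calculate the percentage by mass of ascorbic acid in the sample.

66.71 %

n(I2) per titration = 0.01190 × 0.1046 = 1.245 × 10^-3 mol
n(C6H8O6) in each aliquot = 1.245 × 10^-3 mol (1:1 ratio)
n(C6H8O6) in the whole flask = 1.245 × 10^-3 × 200.0/25.00 = 9.958 × 10^-3 mol
mass of C6H8O6 = 9.958 × 10^-3 × 176.12 = 1.754 g
% C6H8O6 = 1.754 / 2.629 × 100 = 66.71 %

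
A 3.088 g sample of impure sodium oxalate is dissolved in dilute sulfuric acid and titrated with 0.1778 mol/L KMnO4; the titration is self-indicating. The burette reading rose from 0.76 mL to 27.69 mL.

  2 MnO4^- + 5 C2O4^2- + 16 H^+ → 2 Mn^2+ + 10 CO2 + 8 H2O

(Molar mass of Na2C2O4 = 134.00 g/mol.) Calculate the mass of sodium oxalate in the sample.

1.604 g

n(KMnO4) = 0.02693 L × 0.1778 mol/L = 4.788 × 10^-3 mol
From the 5:2 ratio, n(Na2C2O4) = 5/2 × 4.788 × 10^-3 = 0.01197 mol
mass of Na2C2O4 = 0.01197 × 134.00 g/mol = 1.604 g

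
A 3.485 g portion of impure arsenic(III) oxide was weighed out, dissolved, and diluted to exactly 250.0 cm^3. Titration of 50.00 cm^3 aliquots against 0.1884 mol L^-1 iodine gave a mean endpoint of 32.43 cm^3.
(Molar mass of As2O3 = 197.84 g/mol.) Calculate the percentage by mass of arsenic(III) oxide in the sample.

86.71 %

As2O3 + 2 I2 + 2 H2O → As2O5 + 4 HI
n(I2) per titration = 0.03243 × 0.1884 = 6.110 × 10^-3 mol
From the 1:2 ratio, n(As2O3) in each aliquot = 1/2 × 6.110 × 10^-3 = 3.055 × 10^-3 mol
n(As2O3) in the whole flask = 3.055 × 10^-3 × 250.0/50.00 = 0.01527 mol
mass of As2O3 = 0.01527 × 197.84 = 3.022 g
% As2O3 = 3.022 / 3.485 × 100 = 86.71 %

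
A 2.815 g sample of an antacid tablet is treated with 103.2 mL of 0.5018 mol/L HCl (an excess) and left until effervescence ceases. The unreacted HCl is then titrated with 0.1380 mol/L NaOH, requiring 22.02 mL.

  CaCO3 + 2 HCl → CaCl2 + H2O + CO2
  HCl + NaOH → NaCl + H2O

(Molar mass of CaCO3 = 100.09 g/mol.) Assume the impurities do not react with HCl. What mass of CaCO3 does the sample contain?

2.440 g

n(HCl) added = 0.1032 × 0.5018 = 0.05179 mol
n(NaOH) used in back-titration = 0.02202 × 0.1380 = 3.039 × 10^-3 mol
n(HCl) left over = 3.039 × 10^-3 mol (1:1 ratio)
n(HCl) consumed by analyte = 0.05179 − 3.039 × 10^-3 = 0.04875 mol
From the 1:2 ratio, n(CaCO3) = 1/2 × 0.04875 = 0.02437 mol
mass of CaCO3 = 0.02437 × 100.09 = 2.440 g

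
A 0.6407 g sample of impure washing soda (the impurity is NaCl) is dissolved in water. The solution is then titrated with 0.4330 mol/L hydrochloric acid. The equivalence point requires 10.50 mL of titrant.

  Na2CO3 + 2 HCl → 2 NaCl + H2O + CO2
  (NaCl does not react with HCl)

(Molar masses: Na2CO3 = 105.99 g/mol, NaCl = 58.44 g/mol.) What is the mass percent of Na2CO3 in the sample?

n(HCl) = 0.01050 × 0.4330 = 4.546 × 10^-3 mol
Let x = n(Na2CO3), y = n(NaCl).
Titrant: 2x = 4.546 × 10^-3;  mass: 105.99x + 58.44y = 0.6407
Solving, x = 2.273 × 10^-3 mol, y = 6.840 × 10^-3 mol
mass of Na2CO3 = 2.273 × 10^-3 × 105.99 = 0.2409 g
% Na2CO3 = 0.2409 / 0.6407 × 100 = 37.61 %

37.61 %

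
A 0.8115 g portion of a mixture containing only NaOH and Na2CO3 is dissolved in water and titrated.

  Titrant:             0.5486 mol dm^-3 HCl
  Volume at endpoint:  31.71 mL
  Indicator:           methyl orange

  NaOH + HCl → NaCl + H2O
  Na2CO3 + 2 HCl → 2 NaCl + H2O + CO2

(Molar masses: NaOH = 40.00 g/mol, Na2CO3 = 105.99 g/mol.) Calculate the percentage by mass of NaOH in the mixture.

n(HCl) = 0.03171 × 0.5486 = 0.01740 mol
Let x = n(NaOH), y = n(Na2CO3).
Titrant: 1x + 2y = 0.01740;  mass: 40.00x + 105.99y = 0.8115
Solving, x = 8.496 × 10^-3 mol, y = 4.450 × 10^-3 mol
mass of NaOH = 8.496 × 10^-3 × 40.00 = 0.3398 g
% NaOH = 0.3398 / 0.8115 × 100 = 41.88 %

41.88 %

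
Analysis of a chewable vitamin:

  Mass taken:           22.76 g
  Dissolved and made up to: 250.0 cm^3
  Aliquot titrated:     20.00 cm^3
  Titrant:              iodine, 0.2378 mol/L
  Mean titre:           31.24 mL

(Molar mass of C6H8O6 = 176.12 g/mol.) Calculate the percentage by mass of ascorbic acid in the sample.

71.86 %

C6H8O6 + I2 → C6H6O6 + 2 HI
n(I2) per titration = 0.03124 × 0.2378 = 7.429 × 10^-3 mol
n(C6H8O6) in each aliquot = 7.429 × 10^-3 mol (1:1 ratio)
n(C6H8O6) in the whole flask = 7.429 × 10^-3 × 250.0/20.00 = 0.09286 mol
mass of C6H8O6 = 0.09286 × 176.12 = 16.35 g
% C6H8O6 = 16.35 / 22.76 × 100 = 71.86 %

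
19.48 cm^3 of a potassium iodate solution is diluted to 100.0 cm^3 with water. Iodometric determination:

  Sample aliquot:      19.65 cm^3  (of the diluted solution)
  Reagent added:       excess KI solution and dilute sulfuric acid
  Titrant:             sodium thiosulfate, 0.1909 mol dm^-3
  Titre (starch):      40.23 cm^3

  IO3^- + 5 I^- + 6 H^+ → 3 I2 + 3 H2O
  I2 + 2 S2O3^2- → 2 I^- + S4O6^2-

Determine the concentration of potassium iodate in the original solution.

0.3344 mol/L

n(S2O3^2-) = 0.04023 × 0.1909 = 7.680 × 10^-3 mol
n(I2) = n(S2O3^2-)/2 = 3.840 × 10^-3 mol
From the 1:3 ratio, n(IO3^-) in the aliquot = 1/3 × 3.840 × 10^-3 = 1.280 × 10^-3 mol
[IO3^-]_dilute = 1.280 × 10^-3 / 0.01965 = 0.06514 mol/L
[IO3^-]_original = 0.06514 × 100.0/19.48 = 0.3344 mol/L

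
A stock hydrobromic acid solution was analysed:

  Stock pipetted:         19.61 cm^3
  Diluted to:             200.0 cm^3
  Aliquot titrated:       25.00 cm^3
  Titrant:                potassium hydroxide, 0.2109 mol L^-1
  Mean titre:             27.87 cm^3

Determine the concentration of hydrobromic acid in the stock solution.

2.398 mol/L

HBr + KOH → KBr + H2O
n(KOH) = 0.02787 × 0.2109 = 5.878 × 10^-3 mol
n(HBr) in the aliquot = 5.878 × 10^-3 mol (1:1 ratio)
[HBr]_dilute = 5.878 × 10^-3 / 0.02500 = 0.2351 mol/L
Dilution factor = 200.0 / 19.61 = 10.20
[HBr]_stock = 0.2351 × 10.20 = 2.398 mol/L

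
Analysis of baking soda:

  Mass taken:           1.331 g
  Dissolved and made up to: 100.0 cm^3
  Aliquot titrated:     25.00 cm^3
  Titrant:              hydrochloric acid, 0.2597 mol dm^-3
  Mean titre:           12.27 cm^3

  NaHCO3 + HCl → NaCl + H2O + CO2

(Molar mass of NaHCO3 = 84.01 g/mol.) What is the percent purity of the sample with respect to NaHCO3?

n(HCl) per titration = 0.01227 × 0.2597 = 3.187 × 10^-3 mol
n(NaHCO3) in each aliquot = 3.187 × 10^-3 mol (1:1 ratio)
n(NaHCO3) in the whole flask = 3.187 × 10^-3 × 100.0/25.00 = 0.01275 mol
mass of NaHCO3 = 0.01275 × 84.01 = 1.071 g
% NaHCO3 = 1.071 / 1.331 × 100 = 80.45 %

80.45 %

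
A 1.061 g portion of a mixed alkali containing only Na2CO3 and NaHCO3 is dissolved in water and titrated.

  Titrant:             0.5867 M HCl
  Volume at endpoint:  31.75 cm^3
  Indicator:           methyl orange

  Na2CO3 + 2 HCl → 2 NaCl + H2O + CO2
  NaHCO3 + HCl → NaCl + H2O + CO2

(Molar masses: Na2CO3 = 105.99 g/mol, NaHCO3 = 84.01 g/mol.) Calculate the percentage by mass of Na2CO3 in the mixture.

81.15 %

n(HCl) = 0.03175 × 0.5867 = 0.01863 mol
Let x = n(Na2CO3), y = n(NaHCO3).
Titrant: 2x + 1y = 0.01863;  mass: 105.99x + 84.01y = 1.061
Solving, x = 8.124 × 10^-3 mol, y = 2.380 × 10^-3 mol
mass of Na2CO3 = 8.124 × 10^-3 × 105.99 = 0.8610 g
% Na2CO3 = 0.8610 / 1.061 × 100 = 81.15 %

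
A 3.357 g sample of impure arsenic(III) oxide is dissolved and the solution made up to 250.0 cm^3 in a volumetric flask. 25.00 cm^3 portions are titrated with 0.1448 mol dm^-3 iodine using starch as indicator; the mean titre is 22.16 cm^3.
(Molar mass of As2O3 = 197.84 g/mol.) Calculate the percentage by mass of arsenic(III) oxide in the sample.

As2O3 + 2 I2 + 2 H2O → As2O5 + 4 HI
n(I2) per titration = 0.02216 × 0.1448 = 3.209 × 10^-3 mol
From the 1:2 ratio, n(As2O3) in each aliquot = 1/2 × 3.209 × 10^-3 = 1.604 × 10^-3 mol
n(As2O3) in the whole flask = 1.604 × 10^-3 × 250.0/25.00 = 0.01604 mol
mass of As2O3 = 0.01604 × 197.84 = 3.174 g
% As2O3 = 3.174 / 3.357 × 100 = 94.55 %

94.55 %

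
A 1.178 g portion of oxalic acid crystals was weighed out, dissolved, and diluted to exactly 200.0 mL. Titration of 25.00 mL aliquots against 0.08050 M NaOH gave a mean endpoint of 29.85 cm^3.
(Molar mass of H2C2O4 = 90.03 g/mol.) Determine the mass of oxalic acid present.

H2C2O4 + 2 NaOH → Na2C2O4 + 2 H2O
n(NaOH) per titration = 0.02985 × 0.08050 = 2.403 × 10^-3 mol
From the 1:2 ratio, n(H2C2O4) in each aliquot = 1/2 × 2.403 × 10^-3 = 1.201 × 10^-3 mol
n(H2C2O4) in the whole flask = 1.201 × 10^-3 × 200.0/25.00 = 9.612 × 10^-3 mol
mass of H2C2O4 = 9.612 × 10^-3 × 90.03 = 0.8653 g

0.8653 g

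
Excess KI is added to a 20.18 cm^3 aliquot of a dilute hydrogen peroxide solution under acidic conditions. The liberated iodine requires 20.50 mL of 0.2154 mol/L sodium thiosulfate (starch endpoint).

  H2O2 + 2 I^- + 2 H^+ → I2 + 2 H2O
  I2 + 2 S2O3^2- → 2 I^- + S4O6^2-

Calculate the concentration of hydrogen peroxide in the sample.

0.1094 mol/L

n(S2O3^2-) = 0.02050 × 0.2154 = 4.416 × 10^-3 mol
n(I2) = n(S2O3^2-)/2 = 2.208 × 10^-3 mol
n(H2O2) in the aliquot = 2.208 × 10^-3 mol (1:1 ratio)
[H2O2] = 2.208 × 10^-3 / 0.02018 = 0.1094 mol/L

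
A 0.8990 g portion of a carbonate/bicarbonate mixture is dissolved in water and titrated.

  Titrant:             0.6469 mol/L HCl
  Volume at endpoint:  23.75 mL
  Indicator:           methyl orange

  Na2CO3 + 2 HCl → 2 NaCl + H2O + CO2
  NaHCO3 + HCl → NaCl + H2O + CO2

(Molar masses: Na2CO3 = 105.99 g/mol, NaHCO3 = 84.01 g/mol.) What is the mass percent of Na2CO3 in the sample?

n(HCl) = 0.02375 × 0.6469 = 0.01536 mol
Let x = n(Na2CO3), y = n(NaHCO3).
Titrant: 2x + 1y = 0.01536;  mass: 105.99x + 84.01y = 0.8990
Solving, x = 6.315 × 10^-3 mol, y = 2.734 × 10^-3 mol
mass of Na2CO3 = 6.315 × 10^-3 × 105.99 = 0.6693 g
% Na2CO3 = 0.6693 / 0.8990 × 100 = 74.45 %

74.45 %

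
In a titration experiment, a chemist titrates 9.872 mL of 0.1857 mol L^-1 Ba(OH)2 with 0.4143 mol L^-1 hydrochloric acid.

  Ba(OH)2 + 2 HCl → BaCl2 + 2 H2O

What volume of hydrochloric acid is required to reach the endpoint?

n(Ba(OH)2) = 0.009872 L × 0.1857 mol/L = 1.833 × 10^-3 mol
From the 2:1 stoichiometry, n(HCl) = 2/1 × 1.833 × 10^-3 = 3.666 × 10^-3 mol
V(HCl) = 3.666 × 10^-3 mol / 0.4143 mol/L = 0.008850 L = 8.850 mL

8.850 mL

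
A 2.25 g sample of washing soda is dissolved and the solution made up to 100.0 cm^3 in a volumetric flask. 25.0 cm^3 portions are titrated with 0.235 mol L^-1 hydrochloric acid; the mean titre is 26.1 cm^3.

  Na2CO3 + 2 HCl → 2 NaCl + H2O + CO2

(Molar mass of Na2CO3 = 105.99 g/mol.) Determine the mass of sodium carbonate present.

n(HCl) per titration = 0.0261 × 0.235 = 6.13 × 10^-3 mol
From the 1:2 ratio, n(Na2CO3) in each aliquot = 1/2 × 6.13 × 10^-3 = 3.07 × 10^-3 mol
n(Na2CO3) in the whole flask = 3.07 × 10^-3 × 100.0/25.0 = 0.0123 mol
mass of Na2CO3 = 0.0123 × 105.99 = 1.30 g

1.30 g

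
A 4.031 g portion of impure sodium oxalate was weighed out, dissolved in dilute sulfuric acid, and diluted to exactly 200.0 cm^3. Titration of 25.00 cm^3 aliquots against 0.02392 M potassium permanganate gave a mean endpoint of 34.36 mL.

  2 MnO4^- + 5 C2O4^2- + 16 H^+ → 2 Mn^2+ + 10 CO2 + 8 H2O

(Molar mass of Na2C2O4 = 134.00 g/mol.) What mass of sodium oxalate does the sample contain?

2.203 g

n(KMnO4) per titration = 0.03436 × 0.02392 = 8.219 × 10^-4 mol
From the 5:2 ratio, n(Na2C2O4) in each aliquot = 5/2 × 8.219 × 10^-4 = 2.055 × 10^-3 mol
n(Na2C2O4) in the whole flask = 2.055 × 10^-3 × 200.0/25.00 = 0.01644 mol
mass of Na2C2O4 = 0.01644 × 134.00 = 2.203 g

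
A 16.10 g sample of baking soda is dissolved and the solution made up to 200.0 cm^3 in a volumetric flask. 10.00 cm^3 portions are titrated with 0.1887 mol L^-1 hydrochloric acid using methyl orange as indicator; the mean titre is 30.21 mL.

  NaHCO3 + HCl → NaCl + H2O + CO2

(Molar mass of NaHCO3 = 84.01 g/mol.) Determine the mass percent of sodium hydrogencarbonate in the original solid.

n(HCl) per titration = 0.03021 × 0.1887 = 5.701 × 10^-3 mol
n(NaHCO3) in each aliquot = 5.701 × 10^-3 mol (1:1 ratio)
n(NaHCO3) in the whole flask = 5.701 × 10^-3 × 200.0/10.00 = 0.1140 mol
mass of NaHCO3 = 0.1140 × 84.01 = 9.578 g
% NaHCO3 = 9.578 / 16.10 × 100 = 59.49 %

59.49 %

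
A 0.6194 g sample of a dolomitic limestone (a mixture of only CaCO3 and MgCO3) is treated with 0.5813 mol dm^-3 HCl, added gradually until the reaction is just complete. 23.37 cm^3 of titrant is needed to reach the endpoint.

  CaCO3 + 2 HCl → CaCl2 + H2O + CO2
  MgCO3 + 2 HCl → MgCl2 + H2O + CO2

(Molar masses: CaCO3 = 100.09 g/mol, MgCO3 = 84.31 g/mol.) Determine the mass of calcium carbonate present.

n(HCl) = 0.02337 × 0.5813 = 0.01358 mol
Let x = n(CaCO3), y = n(MgCO3).
Titrant: 2x + 2y = 0.01358;  mass: 100.09x + 84.31y = 0.6194
Solving, x = 2.961 × 10^-3 mol, y = 3.831 × 10^-3 mol
mass of CaCO3 = 2.961 × 10^-3 × 100.09 = 0.2964 g

0.2964 g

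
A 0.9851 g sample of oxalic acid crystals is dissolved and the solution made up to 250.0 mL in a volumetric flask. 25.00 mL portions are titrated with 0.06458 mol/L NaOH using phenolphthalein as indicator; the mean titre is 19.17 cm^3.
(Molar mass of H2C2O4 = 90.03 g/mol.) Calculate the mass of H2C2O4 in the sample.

H2C2O4 + 2 NaOH → Na2C2O4 + 2 H2O
n(NaOH) per titration = 0.01917 × 0.06458 = 1.238 × 10^-3 mol
From the 1:2 ratio, n(H2C2O4) in each aliquot = 1/2 × 1.238 × 10^-3 = 6.190 × 10^-4 mol
n(H2C2O4) in the whole flask = 6.190 × 10^-4 × 250.0/25.00 = 6.190 × 10^-3 mol
mass of H2C2O4 = 6.190 × 10^-3 × 90.03 = 0.5573 g

0.5573 g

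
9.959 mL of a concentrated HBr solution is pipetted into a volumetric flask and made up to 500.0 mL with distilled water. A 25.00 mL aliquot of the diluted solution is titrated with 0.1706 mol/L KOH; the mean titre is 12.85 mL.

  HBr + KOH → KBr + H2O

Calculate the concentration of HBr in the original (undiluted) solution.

4.402 mol/L

n(KOH) = 0.01285 × 0.1706 = 2.192 × 10^-3 mol
n(HBr) in the aliquot = 2.192 × 10^-3 mol (1:1 ratio)
[HBr]_dilute = 2.192 × 10^-3 / 0.02500 = 0.08769 mol/L
Dilution factor = 500.0 / 9.959 = 50.21
[HBr]_stock = 0.08769 × 50.21 = 4.402 mol/L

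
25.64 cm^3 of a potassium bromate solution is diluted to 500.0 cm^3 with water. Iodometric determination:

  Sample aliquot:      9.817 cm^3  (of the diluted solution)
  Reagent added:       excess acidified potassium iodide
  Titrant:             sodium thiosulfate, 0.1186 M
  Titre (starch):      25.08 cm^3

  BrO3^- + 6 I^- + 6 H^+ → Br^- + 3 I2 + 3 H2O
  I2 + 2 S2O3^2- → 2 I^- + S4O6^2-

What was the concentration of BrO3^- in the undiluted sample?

n(S2O3^2-) = 0.02508 × 0.1186 = 2.974 × 10^-3 mol
n(I2) = n(S2O3^2-)/2 = 1.487 × 10^-3 mol
From the 1:3 ratio, n(BrO3^-) in the aliquot = 1/3 × 1.487 × 10^-3 = 4.957 × 10^-4 mol
[BrO3^-]_dilute = 4.957 × 10^-4 / 0.009817 = 0.05050 mol/L
[BrO3^-]_original = 0.05050 × 500.0/25.64 = 0.9848 mol/L

0.9848 M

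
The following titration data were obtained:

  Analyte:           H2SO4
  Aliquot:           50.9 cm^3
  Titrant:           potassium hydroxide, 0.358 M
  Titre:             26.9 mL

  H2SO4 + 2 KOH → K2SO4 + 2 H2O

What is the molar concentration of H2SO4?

n(KOH) = 0.0269 L × 0.358 mol/L = 9.63 × 10^-3 mol
From the 1:2 mole ratio, n(H2SO4) = 1/2 × 9.63 × 10^-3 = 4.82 × 10^-3 mol
[H2SO4] = 4.82 × 10^-3 mol / 0.0509 L = 0.0946 mol/L

0.0946 M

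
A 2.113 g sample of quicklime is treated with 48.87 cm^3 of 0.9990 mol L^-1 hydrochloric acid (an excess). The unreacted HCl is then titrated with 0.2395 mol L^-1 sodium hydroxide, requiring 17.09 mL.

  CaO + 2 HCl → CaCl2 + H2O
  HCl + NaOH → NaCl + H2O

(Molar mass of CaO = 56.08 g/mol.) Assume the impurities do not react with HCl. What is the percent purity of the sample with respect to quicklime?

59.36 %

n(HCl) added = 0.04887 × 0.9990 = 0.04882 mol
n(NaOH) used in back-titration = 0.01709 × 0.2395 = 4.093 × 10^-3 mol
n(HCl) left over = 4.093 × 10^-3 mol (1:1 ratio)
n(HCl) consumed by analyte = 0.04882 − 4.093 × 10^-3 = 0.04473 mol
From the 1:2 ratio, n(CaO) = 1/2 × 0.04473 = 0.02236 mol
mass of CaO = 0.02236 × 56.08 = 1.254 g
% CaO = 1.254 / 2.113 × 100 = 59.36 %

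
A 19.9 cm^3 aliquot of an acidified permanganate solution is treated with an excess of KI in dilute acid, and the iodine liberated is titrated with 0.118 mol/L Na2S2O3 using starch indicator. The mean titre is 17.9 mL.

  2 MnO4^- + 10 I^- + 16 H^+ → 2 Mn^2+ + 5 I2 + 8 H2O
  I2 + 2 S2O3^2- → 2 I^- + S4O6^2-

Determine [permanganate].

n(S2O3^2-) = 0.0179 × 0.118 = 2.11 × 10^-3 mol
n(I2) = n(S2O3^2-)/2 = 1.06 × 10^-3 mol
From the 2:5 ratio, n(MnO4^-) in the aliquot = 2/5 × 1.06 × 10^-3 = 4.22 × 10^-4 mol
[MnO4^-] = 4.22 × 10^-4 / 0.0199 = 0.0212 mol/L

0.0212 mol/L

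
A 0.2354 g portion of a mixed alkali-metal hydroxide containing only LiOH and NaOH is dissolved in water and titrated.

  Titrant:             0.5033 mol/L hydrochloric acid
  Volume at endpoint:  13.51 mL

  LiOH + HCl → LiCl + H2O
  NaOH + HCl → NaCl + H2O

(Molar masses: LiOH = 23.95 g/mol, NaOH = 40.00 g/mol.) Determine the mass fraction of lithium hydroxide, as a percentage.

n(HCl) = 0.01351 × 0.5033 = 6.800 × 10^-3 mol
Let x = n(LiOH), y = n(NaOH).
Titrant: 1x + 1y = 6.800 × 10^-3;  mass: 23.95x + 40.00y = 0.2354
Solving, x = 2.279 × 10^-3 mol, y = 4.520 × 10^-3 mol
mass of LiOH = 2.279 × 10^-3 × 23.95 = 0.05459 g
% LiOH = 0.05459 / 0.2354 × 100 = 23.19 %

23.19 %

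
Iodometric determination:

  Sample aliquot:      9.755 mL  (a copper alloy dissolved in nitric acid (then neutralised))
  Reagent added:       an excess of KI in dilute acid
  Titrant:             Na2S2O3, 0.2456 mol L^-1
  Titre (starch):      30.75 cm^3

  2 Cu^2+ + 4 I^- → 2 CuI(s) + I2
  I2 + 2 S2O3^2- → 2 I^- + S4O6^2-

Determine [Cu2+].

n(S2O3^2-) = 0.03075 × 0.2456 = 7.552 × 10^-3 mol
n(I2) = n(S2O3^2-)/2 = 3.776 × 10^-3 mol
From the 2:1 ratio, n(Cu2+) in the aliquot = 2/1 × 3.776 × 10^-3 = 7.552 × 10^-3 mol
[Cu2+] = 7.552 × 10^-3 / 0.009755 = 0.7742 mol/L

0.7742 mol/L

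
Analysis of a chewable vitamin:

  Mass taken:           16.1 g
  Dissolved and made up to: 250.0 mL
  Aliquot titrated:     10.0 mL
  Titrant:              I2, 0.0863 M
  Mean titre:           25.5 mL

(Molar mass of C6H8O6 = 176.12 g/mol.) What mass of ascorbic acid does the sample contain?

9.69 g

C6H8O6 + I2 → C6H6O6 + 2 HI
n(I2) per titration = 0.0255 × 0.0863 = 2.20 × 10^-3 mol
n(C6H8O6) in each aliquot = 2.20 × 10^-3 mol (1:1 ratio)
n(C6H8O6) in the whole flask = 2.20 × 10^-3 × 250.0/10.0 = 0.0550 mol
mass of C6H8O6 = 0.0550 × 176.12 = 9.69 g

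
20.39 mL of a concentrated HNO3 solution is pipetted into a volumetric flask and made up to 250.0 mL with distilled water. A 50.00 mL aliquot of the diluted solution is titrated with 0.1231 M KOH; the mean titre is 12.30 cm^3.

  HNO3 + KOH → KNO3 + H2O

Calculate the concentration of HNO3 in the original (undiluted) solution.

n(KOH) = 0.01230 × 0.1231 = 1.514 × 10^-3 mol
n(HNO3) in the aliquot = 1.514 × 10^-3 mol (1:1 ratio)
[HNO3]_dilute = 1.514 × 10^-3 / 0.05000 = 0.03028 mol/L
Dilution factor = 250.0 / 20.39 = 12.26
[HNO3]_stock = 0.03028 × 12.26 = 0.3713 mol/L

0.3713 M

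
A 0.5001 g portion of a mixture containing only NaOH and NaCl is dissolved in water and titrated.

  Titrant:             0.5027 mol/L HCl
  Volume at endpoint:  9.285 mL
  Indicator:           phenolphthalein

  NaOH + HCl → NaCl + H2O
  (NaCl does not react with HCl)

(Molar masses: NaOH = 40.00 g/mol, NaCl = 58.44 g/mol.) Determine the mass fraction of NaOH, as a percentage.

37.33 %

n(HCl) = 0.009285 × 0.5027 = 4.668 × 10^-3 mol
Let x = n(NaOH), y = n(NaCl).
Titrant: 1x = 4.668 × 10^-3;  mass: 40.00x + 58.44y = 0.5001
Solving, x = 4.668 × 10^-3 mol, y = 5.363 × 10^-3 mol
mass of NaOH = 4.668 × 10^-3 × 40.00 = 0.1867 g
% NaOH = 0.1867 / 0.5001 × 100 = 37.33 %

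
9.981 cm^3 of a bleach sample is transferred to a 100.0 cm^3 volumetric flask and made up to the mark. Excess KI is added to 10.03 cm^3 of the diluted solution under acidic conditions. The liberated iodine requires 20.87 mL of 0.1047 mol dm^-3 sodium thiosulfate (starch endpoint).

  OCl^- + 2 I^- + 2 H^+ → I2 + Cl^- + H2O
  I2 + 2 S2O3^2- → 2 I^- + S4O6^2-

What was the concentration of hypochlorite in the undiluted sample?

n(S2O3^2-) = 0.02087 × 0.1047 = 2.185 × 10^-3 mol
n(I2) = n(S2O3^2-)/2 = 1.093 × 10^-3 mol
n(OCl^-) in the aliquot = 1.093 × 10^-3 mol (1:1 ratio)
[OCl^-]_dilute = 1.093 × 10^-3 / 0.01003 = 0.1089 mol/L
[OCl^-]_original = 0.1089 × 100.0/9.981 = 1.091 mol/L

1.091 mol/L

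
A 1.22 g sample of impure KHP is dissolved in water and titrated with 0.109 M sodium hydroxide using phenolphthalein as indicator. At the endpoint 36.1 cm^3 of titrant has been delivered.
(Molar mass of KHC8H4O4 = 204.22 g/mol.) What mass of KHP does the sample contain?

KHC8H4O4 + NaOH → KNaC8H4O4 + H2O
n(NaOH) = 0.0361 L × 0.109 mol/L = 3.93 × 10^-3 mol
n(KHC8H4O4) = 3.93 × 10^-3 mol (1:1 ratio)
mass of KHC8H4O4 = 3.93 × 10^-3 × 204.22 g/mol = 0.804 g

0.804 g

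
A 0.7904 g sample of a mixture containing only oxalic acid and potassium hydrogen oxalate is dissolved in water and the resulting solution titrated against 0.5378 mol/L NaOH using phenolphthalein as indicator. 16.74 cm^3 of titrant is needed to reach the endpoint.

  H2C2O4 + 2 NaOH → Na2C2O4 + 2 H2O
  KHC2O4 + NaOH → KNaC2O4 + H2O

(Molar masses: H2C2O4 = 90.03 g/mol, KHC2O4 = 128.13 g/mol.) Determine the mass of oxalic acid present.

n(NaOH) = 0.01674 × 0.5378 = 9.003 × 10^-3 mol
Let x = n(H2C2O4), y = n(KHC2O4).
Titrant: 2x + 1y = 9.003 × 10^-3;  mass: 90.03x + 128.13y = 0.7904
Solving, x = 2.184 × 10^-3 mol, y = 4.634 × 10^-3 mol
mass of H2C2O4 = 2.184 × 10^-3 × 90.03 = 0.1967 g

0.1967 g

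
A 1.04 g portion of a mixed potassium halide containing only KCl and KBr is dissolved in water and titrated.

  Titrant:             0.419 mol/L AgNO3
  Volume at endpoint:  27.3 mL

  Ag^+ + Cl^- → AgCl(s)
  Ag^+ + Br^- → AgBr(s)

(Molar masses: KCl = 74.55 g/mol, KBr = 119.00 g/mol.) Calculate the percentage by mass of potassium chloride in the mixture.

n(AgNO3) = 0.0273 × 0.419 = 0.0114 mol
Let x = n(KCl), y = n(KBr).
Titrant: 1x + 1y = 0.0114;  mass: 74.55x + 119.00y = 1.04
Solving, x = 7.23 × 10^-3 mol, y = 4.21 × 10^-3 mol
mass of KCl = 7.23 × 10^-3 × 74.55 = 0.539 g
% KCl = 0.539 / 1.04 × 100 = 51.8 %

51.8 %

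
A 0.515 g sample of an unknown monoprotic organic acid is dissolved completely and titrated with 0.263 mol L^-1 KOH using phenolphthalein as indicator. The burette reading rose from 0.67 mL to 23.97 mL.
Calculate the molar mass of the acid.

n(KOH) = 0.0233 L × 0.263 mol/L = 6.13 × 10^-3 mol
n(HA) = 6.13 × 10^-3 mol (1:1 ratio)
M = m / n = 0.515 g / 6.13 × 10^-3 mol = 84.0 g/mol

84.0 g/mol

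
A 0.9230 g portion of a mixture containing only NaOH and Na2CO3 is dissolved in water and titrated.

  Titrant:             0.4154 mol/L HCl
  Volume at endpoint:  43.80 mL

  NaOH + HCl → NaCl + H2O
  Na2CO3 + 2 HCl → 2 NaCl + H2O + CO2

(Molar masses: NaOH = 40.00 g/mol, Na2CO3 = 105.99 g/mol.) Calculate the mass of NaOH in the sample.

n(HCl) = 0.04380 × 0.4154 = 0.01819 mol
Let x = n(NaOH), y = n(Na2CO3).
Titrant: 1x + 2y = 0.01819;  mass: 40.00x + 105.99y = 0.9230
Solving, x = 3.172 × 10^-3 mol, y = 7.511 × 10^-3 mol
mass of NaOH = 3.172 × 10^-3 × 40.00 = 0.1269 g

0.1269 g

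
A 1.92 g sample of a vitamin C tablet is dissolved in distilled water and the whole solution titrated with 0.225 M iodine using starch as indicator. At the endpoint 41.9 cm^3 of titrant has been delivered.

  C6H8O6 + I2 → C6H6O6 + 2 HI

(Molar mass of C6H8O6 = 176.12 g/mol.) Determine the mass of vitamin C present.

1.66 g

n(I2) = 0.0419 L × 0.225 mol/L = 9.43 × 10^-3 mol
n(C6H8O6) = 9.43 × 10^-3 mol (1:1 ratio)
mass of C6H8O6 = 9.43 × 10^-3 × 176.12 g/mol = 1.66 g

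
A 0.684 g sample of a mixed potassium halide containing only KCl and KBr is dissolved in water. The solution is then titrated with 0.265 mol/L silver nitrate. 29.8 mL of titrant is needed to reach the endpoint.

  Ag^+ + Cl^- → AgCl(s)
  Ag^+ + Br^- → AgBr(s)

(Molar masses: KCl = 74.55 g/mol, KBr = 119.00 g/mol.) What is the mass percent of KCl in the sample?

62.7 %

n(AgNO3) = 0.0298 × 0.265 = 7.90 × 10^-3 mol
Let x = n(KCl), y = n(KBr).
Titrant: 1x + 1y = 7.90 × 10^-3;  mass: 74.55x + 119.00y = 0.684
Solving, x = 5.75 × 10^-3 mol, y = 2.14 × 10^-3 mol
mass of KCl = 5.75 × 10^-3 × 74.55 = 0.429 g
% KCl = 0.429 / 0.684 × 100 = 62.7 %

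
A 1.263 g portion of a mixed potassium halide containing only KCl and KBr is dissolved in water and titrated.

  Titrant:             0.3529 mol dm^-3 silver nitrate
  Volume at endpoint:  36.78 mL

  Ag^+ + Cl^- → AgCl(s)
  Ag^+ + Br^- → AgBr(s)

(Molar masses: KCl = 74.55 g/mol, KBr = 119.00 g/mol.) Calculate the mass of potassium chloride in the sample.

n(AgNO3) = 0.03678 × 0.3529 = 0.01298 mol
Let x = n(KCl), y = n(KBr).
Titrant: 1x + 1y = 0.01298;  mass: 74.55x + 119.00y = 1.263
Solving, x = 6.335 × 10^-3 mol, y = 6.645 × 10^-3 mol
mass of KCl = 6.335 × 10^-3 × 74.55 = 0.4723 g

0.4723 g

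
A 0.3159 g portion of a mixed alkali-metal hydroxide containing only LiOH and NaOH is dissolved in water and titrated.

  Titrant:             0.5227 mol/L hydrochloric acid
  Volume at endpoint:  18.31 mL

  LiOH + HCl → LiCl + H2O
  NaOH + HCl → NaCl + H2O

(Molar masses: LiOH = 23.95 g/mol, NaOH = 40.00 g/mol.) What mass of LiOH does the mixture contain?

n(HCl) = 0.01831 × 0.5227 = 9.571 × 10^-3 mol
Let x = n(LiOH), y = n(NaOH).
Titrant: 1x + 1y = 9.571 × 10^-3;  mass: 23.95x + 40.00y = 0.3159
Solving, x = 4.170 × 10^-3 mol, y = 5.401 × 10^-3 mol
mass of LiOH = 4.170 × 10^-3 × 23.95 = 0.09987 g

0.09987 g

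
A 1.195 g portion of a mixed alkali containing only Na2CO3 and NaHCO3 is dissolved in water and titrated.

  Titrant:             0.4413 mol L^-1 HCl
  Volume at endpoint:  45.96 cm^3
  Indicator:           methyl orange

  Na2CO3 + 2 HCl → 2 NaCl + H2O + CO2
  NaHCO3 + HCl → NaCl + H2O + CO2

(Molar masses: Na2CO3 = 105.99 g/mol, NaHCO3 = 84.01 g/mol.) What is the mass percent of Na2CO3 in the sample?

72.77 %

n(HCl) = 0.04596 × 0.4413 = 0.02028 mol
Let x = n(Na2CO3), y = n(NaHCO3).
Titrant: 2x + 1y = 0.02028;  mass: 105.99x + 84.01y = 1.195
Solving, x = 8.204 × 10^-3 mol, y = 3.874 × 10^-3 mol
mass of Na2CO3 = 8.204 × 10^-3 × 105.99 = 0.8696 g
% Na2CO3 = 0.8696 / 1.195 × 100 = 72.77 %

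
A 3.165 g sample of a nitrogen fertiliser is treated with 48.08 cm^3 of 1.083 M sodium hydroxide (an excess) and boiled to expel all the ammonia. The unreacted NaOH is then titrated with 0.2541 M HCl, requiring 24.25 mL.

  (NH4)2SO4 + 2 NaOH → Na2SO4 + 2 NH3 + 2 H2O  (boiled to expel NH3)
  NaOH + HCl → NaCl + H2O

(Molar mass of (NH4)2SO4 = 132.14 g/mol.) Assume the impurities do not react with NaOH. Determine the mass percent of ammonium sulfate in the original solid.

95.84 %

n(NaOH) added = 0.04808 × 1.083 = 0.05207 mol
n(HCl) used in back-titration = 0.02425 × 0.2541 = 6.162 × 10^-3 mol
n(NaOH) left over = 6.162 × 10^-3 mol (1:1 ratio)
n(NaOH) consumed by analyte = 0.05207 − 6.162 × 10^-3 = 0.04591 mol
From the 1:2 ratio, n((NH4)2SO4) = 1/2 × 0.04591 = 0.02295 mol
mass of (NH4)2SO4 = 0.02295 × 132.14 = 3.033 g
% (NH4)2SO4 = 3.033 / 3.165 × 100 = 95.84 %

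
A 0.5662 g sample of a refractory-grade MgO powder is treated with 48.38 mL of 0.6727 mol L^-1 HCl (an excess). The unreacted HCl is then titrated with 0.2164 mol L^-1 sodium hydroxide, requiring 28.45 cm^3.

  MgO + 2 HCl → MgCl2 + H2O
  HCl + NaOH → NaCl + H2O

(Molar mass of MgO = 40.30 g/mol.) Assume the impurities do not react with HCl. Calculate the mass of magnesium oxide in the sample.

0.5317 g

n(HCl) added = 0.04838 × 0.6727 = 0.03255 mol
n(NaOH) used in back-titration = 0.02845 × 0.2164 = 6.157 × 10^-3 mol
n(HCl) left over = 6.157 × 10^-3 mol (1:1 ratio)
n(HCl) consumed by analyte = 0.03255 − 6.157 × 10^-3 = 0.02639 mol
From the 1:2 ratio, n(MgO) = 1/2 × 0.02639 = 0.01319 mol
mass of MgO = 0.01319 × 40.30 = 0.5317 g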